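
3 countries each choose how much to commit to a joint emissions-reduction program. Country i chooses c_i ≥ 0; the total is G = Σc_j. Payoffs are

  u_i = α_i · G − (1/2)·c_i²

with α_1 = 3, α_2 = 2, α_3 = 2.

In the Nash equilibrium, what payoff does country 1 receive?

Country i's FOC: ∂u_i/∂c_i = α_i − c_i = 0, so c_i* = α_i.
NE contributions = (3, 2, 2); G = 7.
u_1 = α_1·G − ½·(c_1)² = 3·7 − ½·3² = 16.5.

16.5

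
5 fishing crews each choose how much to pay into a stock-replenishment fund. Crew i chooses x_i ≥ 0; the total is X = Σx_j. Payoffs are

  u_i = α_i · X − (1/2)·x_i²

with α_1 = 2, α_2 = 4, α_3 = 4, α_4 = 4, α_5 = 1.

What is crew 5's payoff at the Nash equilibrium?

Crew i's FOC: ∂u_i/∂x_i = α_i − x_i = 0, so x_i* = α_i.
NE contributions = (2, 4, 4, 4, 1); X = 15.
u_5 = α_5·X − ½·(x_5)² = 1·15 − ½·1² = 14.5.

14.5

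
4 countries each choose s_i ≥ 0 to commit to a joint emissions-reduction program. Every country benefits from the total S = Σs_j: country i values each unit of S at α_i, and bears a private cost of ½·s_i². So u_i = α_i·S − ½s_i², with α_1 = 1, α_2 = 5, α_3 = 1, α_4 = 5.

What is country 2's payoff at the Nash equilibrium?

47.5

Country i's FOC: ∂u_i/∂s_i = α_i − s_i = 0, so s_i* = α_i.
NE contributions = (1, 5, 1, 5); S = 12.
u_2 = α_2·S − ½·(s_2)² = 5·12 − ½·5² = 47.5.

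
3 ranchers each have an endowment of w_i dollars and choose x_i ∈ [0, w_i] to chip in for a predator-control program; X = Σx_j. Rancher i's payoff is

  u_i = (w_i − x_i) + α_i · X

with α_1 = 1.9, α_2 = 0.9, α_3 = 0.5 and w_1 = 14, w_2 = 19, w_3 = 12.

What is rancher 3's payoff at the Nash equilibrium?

∂u_i/∂x_i = α_i − 1, so rancher i contributes w_i if α_i > 1, else 0.
α_i > 1 for i ∈ {1}; NE contributions (14, 0, 0), X = 14.
u_3 = (12 − 0) + 0.5·14 = 19.

19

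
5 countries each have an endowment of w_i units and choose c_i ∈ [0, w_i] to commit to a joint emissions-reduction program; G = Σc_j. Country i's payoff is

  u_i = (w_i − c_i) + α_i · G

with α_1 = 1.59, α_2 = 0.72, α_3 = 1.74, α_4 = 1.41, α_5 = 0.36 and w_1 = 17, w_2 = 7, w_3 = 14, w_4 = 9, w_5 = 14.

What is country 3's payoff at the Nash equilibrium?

∂u_i/∂c_i = α_i − 1, so country i contributes w_i if α_i > 1, else 0.
α_i > 1 for i ∈ {1, 3, 4}; NE contributions (17, 0, 14, 9, 0), G = 40.
u_3 = (14 − 14) + 1.74·40 = 69.6.

69.6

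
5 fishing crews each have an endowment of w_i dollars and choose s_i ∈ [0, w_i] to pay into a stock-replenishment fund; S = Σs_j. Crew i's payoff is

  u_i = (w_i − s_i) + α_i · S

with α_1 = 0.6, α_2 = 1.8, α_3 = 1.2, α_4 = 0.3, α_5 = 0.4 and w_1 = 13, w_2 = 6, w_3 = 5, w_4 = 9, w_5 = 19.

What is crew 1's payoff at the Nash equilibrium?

∂u_i/∂s_i = α_i − 1, so crew i contributes w_i if α_i > 1, else 0.
α_i > 1 for i ∈ {2, 3}; NE contributions (0, 6, 5, 0, 0), S = 11.
u_1 = (13 − 0) + 0.6·11 = 19.6.

19.6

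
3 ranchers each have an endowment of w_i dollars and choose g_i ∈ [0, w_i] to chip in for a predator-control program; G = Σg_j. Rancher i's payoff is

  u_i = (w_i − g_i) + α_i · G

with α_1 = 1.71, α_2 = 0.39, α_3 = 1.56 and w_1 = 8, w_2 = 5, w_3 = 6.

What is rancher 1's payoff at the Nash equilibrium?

23.94

∂u_i/∂g_i = α_i − 1, so rancher i contributes w_i if α_i > 1, else 0.
α_i > 1 for i ∈ {1, 3}; NE contributions (8, 0, 6), G = 14.
u_1 = (8 − 8) + 1.71·14 = 23.94.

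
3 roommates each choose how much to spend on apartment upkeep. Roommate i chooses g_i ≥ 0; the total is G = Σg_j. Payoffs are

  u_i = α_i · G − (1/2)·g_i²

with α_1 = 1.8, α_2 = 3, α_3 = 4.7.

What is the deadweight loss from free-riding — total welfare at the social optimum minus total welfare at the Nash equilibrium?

Roommate i's FOC: ∂u_i/∂g_i = α_i − g_i = 0, so g_i* = α_i.
NE contributions = (1.8, 3, 4.7); G = 9.5.
W^NE = (Σα)·G − ½Σα_i² = 9.5² − ½·34.33 = 73.085.
Planner sets g_i = Σα_j = 9.5 for every i, so G^SO = 3·9.5 = 28.5.
W^SO = (Σα)·G^SO − ½·3·(Σα)² = (3/2)·9.5² = 135.375.
Deadweight loss = W^SO − W^NE = 62.29.

62.29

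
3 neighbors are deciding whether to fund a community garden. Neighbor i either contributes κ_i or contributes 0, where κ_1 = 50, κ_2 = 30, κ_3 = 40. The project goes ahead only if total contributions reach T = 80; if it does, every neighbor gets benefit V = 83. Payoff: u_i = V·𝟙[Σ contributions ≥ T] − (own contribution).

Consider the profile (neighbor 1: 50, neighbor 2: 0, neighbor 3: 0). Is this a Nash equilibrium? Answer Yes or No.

No

Total = 50 < 80: not provided.
Neighbor 1 (pledges 50, payoff -50): dropping to 0 → total 0, payoff 0. Profitable deviation.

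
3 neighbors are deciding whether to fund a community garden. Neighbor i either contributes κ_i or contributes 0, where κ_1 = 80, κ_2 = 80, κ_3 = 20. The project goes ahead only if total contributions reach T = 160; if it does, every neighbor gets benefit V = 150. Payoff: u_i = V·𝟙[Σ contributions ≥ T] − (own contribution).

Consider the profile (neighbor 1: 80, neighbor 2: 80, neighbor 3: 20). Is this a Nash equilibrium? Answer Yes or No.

Total = 180 ≥ 160: provided.
Neighbor 1 (pledges 80, payoff 70): dropping to 0 → total 100, payoff 0. No gain.
Neighbor 2 (pledges 80, payoff 70): dropping to 0 → total 100, payoff 0. No gain.
Neighbor 3 (pledges 20, payoff 130): dropping to 0 → total 160, payoff 150. Profitable deviation.

No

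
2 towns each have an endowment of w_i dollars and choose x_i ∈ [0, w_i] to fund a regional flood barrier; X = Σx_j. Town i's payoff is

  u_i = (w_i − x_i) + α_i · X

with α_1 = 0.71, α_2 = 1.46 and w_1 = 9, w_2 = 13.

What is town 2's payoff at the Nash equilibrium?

18.98

∂u_i/∂x_i = α_i − 1, so town i contributes w_i if α_i > 1, else 0.
α_i > 1 for i ∈ {2}; NE contributions (0, 13), X = 13.
u_2 = (13 − 13) + 1.46·13 = 18.98.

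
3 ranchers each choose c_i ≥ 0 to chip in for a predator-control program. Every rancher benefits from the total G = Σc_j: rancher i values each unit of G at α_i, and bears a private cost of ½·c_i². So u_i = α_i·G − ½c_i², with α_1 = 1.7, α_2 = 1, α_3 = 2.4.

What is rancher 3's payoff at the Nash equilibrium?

Rancher i's FOC: ∂u_i/∂c_i = α_i − c_i = 0, so c_i* = α_i.
NE contributions = (1.7, 1, 2.4); G = 5.1.
u_3 = α_3·G − ½·(c_3)² = 2.4·5.1 − ½·2.4² = 9.36.

9.36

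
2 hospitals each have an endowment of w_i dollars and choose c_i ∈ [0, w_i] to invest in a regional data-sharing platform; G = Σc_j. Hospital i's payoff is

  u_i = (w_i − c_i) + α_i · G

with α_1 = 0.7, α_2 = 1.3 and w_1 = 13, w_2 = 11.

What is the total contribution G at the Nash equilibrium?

∂u_i/∂c_i = α_i − 1, so hospital i contributes w_i if α_i > 1, else 0.
α_i > 1 for i ∈ {2}; NE contributions (0, 11), G = 11.

11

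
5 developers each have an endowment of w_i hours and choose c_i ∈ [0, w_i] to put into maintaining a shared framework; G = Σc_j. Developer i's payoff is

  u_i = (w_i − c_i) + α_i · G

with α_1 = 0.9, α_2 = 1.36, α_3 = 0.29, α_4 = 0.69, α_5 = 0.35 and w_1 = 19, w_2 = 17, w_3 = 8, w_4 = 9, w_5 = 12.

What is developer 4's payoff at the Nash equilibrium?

20.73

∂u_i/∂c_i = α_i − 1, so developer i contributes w_i if α_i > 1, else 0.
α_i > 1 for i ∈ {2}; NE contributions (0, 17, 0, 0, 0), G = 17.
u_4 = (9 − 0) + 0.69·17 = 20.73.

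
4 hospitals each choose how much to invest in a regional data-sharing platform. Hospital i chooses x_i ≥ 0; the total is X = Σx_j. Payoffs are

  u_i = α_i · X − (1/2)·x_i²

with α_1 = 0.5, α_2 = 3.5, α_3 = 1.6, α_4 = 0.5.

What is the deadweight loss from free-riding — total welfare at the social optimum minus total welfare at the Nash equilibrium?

Hospital i's FOC: ∂u_i/∂x_i = α_i − x_i = 0, so x_i* = α_i.
NE contributions = (0.5, 3.5, 1.6, 0.5); X = 6.1.
W^NE = (Σα)·X − ½Σα_i² = 6.1² − ½·15.31 = 29.555.
Planner sets x_i = Σα_j = 6.1 for every i, so X^SO = 4·6.1 = 24.4.
W^SO = (Σα)·X^SO − ½·4·(Σα)² = (4/2)·6.1² = 74.42.
Deadweight loss = W^SO − W^NE = 44.865.

44.865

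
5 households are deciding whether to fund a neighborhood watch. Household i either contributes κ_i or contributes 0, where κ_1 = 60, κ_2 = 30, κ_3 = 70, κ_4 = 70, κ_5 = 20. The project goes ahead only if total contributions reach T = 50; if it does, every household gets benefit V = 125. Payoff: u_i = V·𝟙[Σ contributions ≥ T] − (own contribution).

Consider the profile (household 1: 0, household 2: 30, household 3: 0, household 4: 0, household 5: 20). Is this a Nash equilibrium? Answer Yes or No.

Yes

Total = 50 ≥ 50: provided.
Household 1 (pledges 0, payoff 125): pledging 60 → total 110, payoff 65. No gain.
Household 2 (pledges 30, payoff 95): dropping to 0 → total 20, payoff 0. No gain.
Household 3 (pledges 0, payoff 125): pledging 70 → total 120, payoff 55. No gain.
Household 4 (pledges 0, payoff 125): pledging 70 → total 120, payoff 55. No gain.
Household 5 (pledges 20, payoff 105): dropping to 0 → total 30, payoff 0. No gain.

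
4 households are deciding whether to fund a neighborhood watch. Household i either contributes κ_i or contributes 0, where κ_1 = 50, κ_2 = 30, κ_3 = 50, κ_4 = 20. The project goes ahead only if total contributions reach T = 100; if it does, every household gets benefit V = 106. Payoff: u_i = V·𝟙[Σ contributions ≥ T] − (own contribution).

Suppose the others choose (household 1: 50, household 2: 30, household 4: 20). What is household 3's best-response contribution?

Others' total = 100 ≥ 100; contributing adds cost 50 for no extra benefit.
Best response: 0.

0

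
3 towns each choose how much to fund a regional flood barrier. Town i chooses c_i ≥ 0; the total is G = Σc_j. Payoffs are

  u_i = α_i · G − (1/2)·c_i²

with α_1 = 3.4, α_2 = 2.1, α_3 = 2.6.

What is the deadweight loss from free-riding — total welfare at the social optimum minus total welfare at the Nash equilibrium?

44.17

Town i's FOC: ∂u_i/∂c_i = α_i − c_i = 0, so c_i* = α_i.
NE contributions = (3.4, 2.1, 2.6); G = 8.1.
W^NE = (Σα)·G − ½Σα_i² = 8.1² − ½·22.73 = 54.245.
Planner sets c_i = Σα_j = 8.1 for every i, so G^SO = 3·8.1 = 24.3.
W^SO = (Σα)·G^SO − ½·3·(Σα)² = (3/2)·8.1² = 98.415.
Deadweight loss = W^SO − W^NE = 44.17.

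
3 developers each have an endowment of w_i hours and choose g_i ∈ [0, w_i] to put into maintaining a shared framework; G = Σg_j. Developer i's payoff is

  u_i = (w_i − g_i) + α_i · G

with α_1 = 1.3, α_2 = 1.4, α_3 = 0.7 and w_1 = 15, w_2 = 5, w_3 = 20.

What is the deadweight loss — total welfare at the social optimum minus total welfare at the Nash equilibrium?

48

∂u_i/∂g_i = α_i − 1, so developer i contributes w_i if α_i > 1, else 0.
α_i > 1 for i ∈ {1, 2}; NE contributions (15, 5, 0), G = 20.
W^NE = Σw_i − G^NE + (Σα_i)·G^NE = 40 + 2.4·20 = 88.
Planner: ∂(Σu_j)/∂g_i = Σα_j − 1 = 2.4 > 0, so everyone contributes w_i; G^SO = 40, W^SO = 40 + 2.4·40 = 136.
Deadweight loss = 48.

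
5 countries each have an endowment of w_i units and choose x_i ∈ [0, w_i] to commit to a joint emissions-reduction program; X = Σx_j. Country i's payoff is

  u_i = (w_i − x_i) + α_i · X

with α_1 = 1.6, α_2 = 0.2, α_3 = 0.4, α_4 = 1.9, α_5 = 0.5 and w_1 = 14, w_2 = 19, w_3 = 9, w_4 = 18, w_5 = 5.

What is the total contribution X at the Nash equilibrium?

32

∂u_i/∂x_i = α_i − 1, so country i contributes w_i if α_i > 1, else 0.
α_i > 1 for i ∈ {1, 4}; NE contributions (14, 0, 0, 18, 0), X = 32.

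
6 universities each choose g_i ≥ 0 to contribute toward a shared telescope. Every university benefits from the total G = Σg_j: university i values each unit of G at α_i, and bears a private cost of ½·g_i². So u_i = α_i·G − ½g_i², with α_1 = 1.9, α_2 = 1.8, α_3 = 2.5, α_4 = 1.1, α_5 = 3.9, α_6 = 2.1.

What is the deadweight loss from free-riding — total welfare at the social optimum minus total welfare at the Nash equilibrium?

University i's FOC: ∂u_i/∂g_i = α_i − g_i = 0, so g_i* = α_i.
NE contributions = (1.9, 1.8, 2.5, 1.1, 3.9, 2.1); G = 13.3.
W^NE = (Σα)·G − ½Σα_i² = 13.3² − ½·33.93 = 159.925.
Planner sets g_i = Σα_j = 13.3 for every i, so G^SO = 6·13.3 = 79.8.
W^SO = (Σα)·G^SO − ½·6·(Σα)² = (6/2)·13.3² = 530.67.
Deadweight loss = W^SO − W^NE = 370.745.

370.745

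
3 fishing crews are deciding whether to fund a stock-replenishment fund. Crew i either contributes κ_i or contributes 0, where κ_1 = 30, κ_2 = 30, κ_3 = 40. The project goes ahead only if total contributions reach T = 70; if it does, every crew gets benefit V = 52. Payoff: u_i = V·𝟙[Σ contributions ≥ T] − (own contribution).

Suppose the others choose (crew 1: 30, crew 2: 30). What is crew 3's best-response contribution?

40

Others' total = 60. Contributing 40 brings total to 100 ≥ 70: gain V − κ_3 = 12.
Best response: 40.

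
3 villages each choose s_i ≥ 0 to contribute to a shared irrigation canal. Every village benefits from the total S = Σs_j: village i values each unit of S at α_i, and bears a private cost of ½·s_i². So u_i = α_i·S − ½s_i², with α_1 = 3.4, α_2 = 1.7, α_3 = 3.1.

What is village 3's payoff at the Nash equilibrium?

Village i's FOC: ∂u_i/∂s_i = α_i − s_i = 0, so s_i* = α_i.
NE contributions = (3.4, 1.7, 3.1); S = 8.2.
u_3 = α_3·S − ½·(s_3)² = 3.1·8.2 − ½·3.1² = 20.615.

20.615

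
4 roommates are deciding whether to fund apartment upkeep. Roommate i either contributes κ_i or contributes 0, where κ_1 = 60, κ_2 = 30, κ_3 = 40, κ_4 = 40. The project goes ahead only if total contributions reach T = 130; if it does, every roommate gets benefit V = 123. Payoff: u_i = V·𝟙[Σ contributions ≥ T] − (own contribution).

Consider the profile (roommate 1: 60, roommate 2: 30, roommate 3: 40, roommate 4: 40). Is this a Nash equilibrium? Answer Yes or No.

No

Total = 170 ≥ 130: provided.
Roommate 1 (pledges 60, payoff 63): dropping to 0 → total 110, payoff 0. No gain.
Roommate 2 (pledges 30, payoff 93): dropping to 0 → total 140, payoff 123. Profitable deviation.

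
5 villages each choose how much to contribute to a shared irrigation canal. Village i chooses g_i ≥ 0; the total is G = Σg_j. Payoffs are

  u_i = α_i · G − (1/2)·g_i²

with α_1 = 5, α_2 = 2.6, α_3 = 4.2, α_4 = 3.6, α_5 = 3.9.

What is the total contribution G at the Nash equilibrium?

19.3

Village i's FOC: ∂u_i/∂g_i = α_i − g_i = 0, so g_i* = α_i.
NE contributions = (5, 2.6, 4.2, 3.6, 3.9); G = 19.3.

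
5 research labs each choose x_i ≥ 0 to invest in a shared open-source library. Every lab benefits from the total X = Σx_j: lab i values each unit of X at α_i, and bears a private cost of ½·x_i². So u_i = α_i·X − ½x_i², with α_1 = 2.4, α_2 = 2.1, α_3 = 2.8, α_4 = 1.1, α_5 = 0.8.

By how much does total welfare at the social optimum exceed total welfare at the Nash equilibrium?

136.89

Lab i's FOC: ∂u_i/∂x_i = α_i − x_i = 0, so x_i* = α_i.
NE contributions = (2.4, 2.1, 2.8, 1.1, 0.8); X = 9.2.
W^NE = (Σα)·X − ½Σα_i² = 9.2² − ½·19.86 = 74.71.
Planner sets x_i = Σα_j = 9.2 for every i, so X^SO = 5·9.2 = 46.
W^SO = (Σα)·X^SO − ½·5·(Σα)² = (5/2)·9.2² = 211.6.
Deadweight loss = W^SO − W^NE = 136.89.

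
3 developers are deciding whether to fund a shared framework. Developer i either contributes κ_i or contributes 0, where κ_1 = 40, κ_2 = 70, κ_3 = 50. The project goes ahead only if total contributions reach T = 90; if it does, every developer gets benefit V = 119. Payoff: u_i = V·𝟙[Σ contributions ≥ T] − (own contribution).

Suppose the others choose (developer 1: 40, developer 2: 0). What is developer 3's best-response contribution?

50

Others' total = 40. Contributing 50 brings total to 90 ≥ 90: gain V − κ_3 = 69.
Best response: 50.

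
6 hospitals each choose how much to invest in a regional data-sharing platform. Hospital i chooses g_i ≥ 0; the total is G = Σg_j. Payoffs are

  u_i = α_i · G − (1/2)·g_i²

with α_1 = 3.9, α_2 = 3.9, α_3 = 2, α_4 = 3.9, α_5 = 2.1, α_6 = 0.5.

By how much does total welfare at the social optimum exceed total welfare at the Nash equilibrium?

Hospital i's FOC: ∂u_i/∂g_i = α_i − g_i = 0, so g_i* = α_i.
NE contributions = (3.9, 3.9, 2, 3.9, 2.1, 0.5); G = 16.3.
W^NE = (Σα)·G − ½Σα_i² = 16.3² − ½·54.29 = 238.545.
Planner sets g_i = Σα_j = 16.3 for every i, so G^SO = 6·16.3 = 97.8.
W^SO = (Σα)·G^SO − ½·6·(Σα)² = (6/2)·16.3² = 797.07.
Deadweight loss = W^SO − W^NE = 558.525.

558.525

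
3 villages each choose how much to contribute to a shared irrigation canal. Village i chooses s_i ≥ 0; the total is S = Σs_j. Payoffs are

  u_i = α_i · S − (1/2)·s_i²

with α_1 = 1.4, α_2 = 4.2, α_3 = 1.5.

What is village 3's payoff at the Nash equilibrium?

9.525

Village i's FOC: ∂u_i/∂s_i = α_i − s_i = 0, so s_i* = α_i.
NE contributions = (1.4, 4.2, 1.5); S = 7.1.
u_3 = α_3·S − ½·(s_3)² = 1.5·7.1 − ½·1.5² = 9.525.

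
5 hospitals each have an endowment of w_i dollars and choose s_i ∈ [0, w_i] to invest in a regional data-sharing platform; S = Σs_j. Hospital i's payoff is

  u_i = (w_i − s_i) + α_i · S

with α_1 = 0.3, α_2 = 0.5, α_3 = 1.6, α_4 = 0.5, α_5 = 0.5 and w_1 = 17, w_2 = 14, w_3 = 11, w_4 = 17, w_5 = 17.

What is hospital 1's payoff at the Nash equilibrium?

∂u_i/∂s_i = α_i − 1, so hospital i contributes w_i if α_i > 1, else 0.
α_i > 1 for i ∈ {3}; NE contributions (0, 0, 11, 0, 0), S = 11.
u_1 = (17 − 0) + 0.3·11 = 20.3.

20.3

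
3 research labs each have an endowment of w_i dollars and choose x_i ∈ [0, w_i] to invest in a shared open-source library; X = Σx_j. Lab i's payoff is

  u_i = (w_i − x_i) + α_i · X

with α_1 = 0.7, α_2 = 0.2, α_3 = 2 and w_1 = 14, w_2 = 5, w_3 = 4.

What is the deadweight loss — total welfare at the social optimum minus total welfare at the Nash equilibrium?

∂u_i/∂x_i = α_i − 1, so lab i contributes w_i if α_i > 1, else 0.
α_i > 1 for i ∈ {3}; NE contributions (0, 0, 4), X = 4.
W^NE = Σw_i − X^NE + (Σα_i)·X^NE = 23 + 1.9·4 = 30.6.
Planner: ∂(Σu_j)/∂x_i = Σα_j − 1 = 1.9 > 0, so everyone contributes w_i; X^SO = 23, W^SO = 23 + 1.9·23 = 66.7.
Deadweight loss = 36.1.

36.1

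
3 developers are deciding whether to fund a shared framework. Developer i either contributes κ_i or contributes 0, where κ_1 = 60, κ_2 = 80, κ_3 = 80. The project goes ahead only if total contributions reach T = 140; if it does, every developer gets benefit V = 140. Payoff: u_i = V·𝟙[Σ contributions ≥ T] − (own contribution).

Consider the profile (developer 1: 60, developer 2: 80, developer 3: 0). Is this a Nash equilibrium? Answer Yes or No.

Total = 140 ≥ 140: provided.
Developer 1 (pledges 60, payoff 80): dropping to 0 → total 80, payoff 0. No gain.
Developer 2 (pledges 80, payoff 60): dropping to 0 → total 60, payoff 0. No gain.
Developer 3 (pledges 0, payoff 140): pledging 80 → total 220, payoff 60. No gain.

Yes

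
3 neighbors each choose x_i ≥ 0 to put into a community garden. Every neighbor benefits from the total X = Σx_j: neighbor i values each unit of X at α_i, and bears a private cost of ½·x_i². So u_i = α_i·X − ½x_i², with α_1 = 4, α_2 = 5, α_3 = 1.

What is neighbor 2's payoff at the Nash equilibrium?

Neighbor i's FOC: ∂u_i/∂x_i = α_i − x_i = 0, so x_i* = α_i.
NE contributions = (4, 5, 1); X = 10.
u_2 = α_2·X − ½·(x_2)² = 5·10 − ½·5² = 37.5.

37.5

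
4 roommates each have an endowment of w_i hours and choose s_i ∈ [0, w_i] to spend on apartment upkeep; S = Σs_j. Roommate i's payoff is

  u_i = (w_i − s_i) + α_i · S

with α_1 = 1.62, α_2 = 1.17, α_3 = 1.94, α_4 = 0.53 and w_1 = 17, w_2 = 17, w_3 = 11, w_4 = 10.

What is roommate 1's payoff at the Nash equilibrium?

72.9

∂u_i/∂s_i = α_i − 1, so roommate i contributes w_i if α_i > 1, else 0.
α_i > 1 for i ∈ {1, 2, 3}; NE contributions (17, 17, 11, 0), S = 45.
u_1 = (17 − 17) + 1.62·45 = 72.9.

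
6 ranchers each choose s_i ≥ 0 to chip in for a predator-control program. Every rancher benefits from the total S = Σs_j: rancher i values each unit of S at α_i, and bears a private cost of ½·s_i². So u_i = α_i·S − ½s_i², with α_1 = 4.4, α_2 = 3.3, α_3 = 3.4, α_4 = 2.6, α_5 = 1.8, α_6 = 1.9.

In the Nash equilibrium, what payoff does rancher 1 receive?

Rancher i's FOC: ∂u_i/∂s_i = α_i − s_i = 0, so s_i* = α_i.
NE contributions = (4.4, 3.3, 3.4, 2.6, 1.8, 1.9); S = 17.4.
u_1 = α_1·S − ½·(s_1)² = 4.4·17.4 − ½·4.4² = 66.88.

66.88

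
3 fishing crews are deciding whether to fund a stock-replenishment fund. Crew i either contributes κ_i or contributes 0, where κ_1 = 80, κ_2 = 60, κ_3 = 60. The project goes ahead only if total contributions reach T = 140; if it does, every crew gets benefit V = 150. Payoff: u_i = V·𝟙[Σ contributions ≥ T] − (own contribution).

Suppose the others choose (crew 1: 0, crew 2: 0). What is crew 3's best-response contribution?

0

Others' total = 0. Even contributing 60 gives 60 < 140: no benefit either way.
Best response: 0.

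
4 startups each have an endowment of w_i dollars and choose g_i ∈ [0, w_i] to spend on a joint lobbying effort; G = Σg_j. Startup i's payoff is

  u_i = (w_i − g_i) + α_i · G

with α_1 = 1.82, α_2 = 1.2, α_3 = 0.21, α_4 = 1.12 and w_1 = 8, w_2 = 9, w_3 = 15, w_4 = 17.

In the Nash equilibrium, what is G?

∂u_i/∂g_i = α_i − 1, so startup i contributes w_i if α_i > 1, else 0.
α_i > 1 for i ∈ {1, 2, 4}; NE contributions (8, 9, 0, 17), G = 34.

34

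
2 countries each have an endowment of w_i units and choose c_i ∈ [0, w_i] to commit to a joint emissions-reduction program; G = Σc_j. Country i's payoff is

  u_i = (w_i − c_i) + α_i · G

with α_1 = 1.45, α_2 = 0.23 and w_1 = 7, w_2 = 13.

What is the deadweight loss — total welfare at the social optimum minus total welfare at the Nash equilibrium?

8.84

∂u_i/∂c_i = α_i − 1, so country i contributes w_i if α_i > 1, else 0.
α_i > 1 for i ∈ {1}; NE contributions (7, 0), G = 7.
W^NE = Σw_i − G^NE + (Σα_i)·G^NE = 20 + 0.68·7 = 24.76.
Planner: ∂(Σu_j)/∂c_i = Σα_j − 1 = 0.68 > 0, so everyone contributes w_i; G^SO = 20, W^SO = 20 + 0.68·20 = 33.6.
Deadweight loss = 8.84.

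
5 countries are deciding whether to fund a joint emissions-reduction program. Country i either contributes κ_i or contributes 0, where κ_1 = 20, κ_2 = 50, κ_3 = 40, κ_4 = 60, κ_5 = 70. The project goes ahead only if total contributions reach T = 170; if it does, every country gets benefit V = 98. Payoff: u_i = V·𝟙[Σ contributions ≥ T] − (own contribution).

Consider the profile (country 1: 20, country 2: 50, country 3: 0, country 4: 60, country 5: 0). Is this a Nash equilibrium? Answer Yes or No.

Total = 130 < 170: not provided.
Country 1 (pledges 20, payoff -20): dropping to 0 → total 110, payoff 0. Profitable deviation.

No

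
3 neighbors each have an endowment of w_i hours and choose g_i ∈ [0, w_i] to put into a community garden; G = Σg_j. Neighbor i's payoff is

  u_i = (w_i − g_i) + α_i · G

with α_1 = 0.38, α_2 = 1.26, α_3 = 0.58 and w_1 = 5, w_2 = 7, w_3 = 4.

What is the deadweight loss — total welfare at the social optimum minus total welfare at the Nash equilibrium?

10.98

∂u_i/∂g_i = α_i − 1, so neighbor i contributes w_i if α_i > 1, else 0.
α_i > 1 for i ∈ {2}; NE contributions (0, 7, 0), G = 7.
W^NE = Σw_i − G^NE + (Σα_i)·G^NE = 16 + 1.22·7 = 24.54.
Planner: ∂(Σu_j)/∂g_i = Σα_j − 1 = 1.22 > 0, so everyone contributes w_i; G^SO = 16, W^SO = 16 + 1.22·16 = 35.52.
Deadweight loss = 10.98.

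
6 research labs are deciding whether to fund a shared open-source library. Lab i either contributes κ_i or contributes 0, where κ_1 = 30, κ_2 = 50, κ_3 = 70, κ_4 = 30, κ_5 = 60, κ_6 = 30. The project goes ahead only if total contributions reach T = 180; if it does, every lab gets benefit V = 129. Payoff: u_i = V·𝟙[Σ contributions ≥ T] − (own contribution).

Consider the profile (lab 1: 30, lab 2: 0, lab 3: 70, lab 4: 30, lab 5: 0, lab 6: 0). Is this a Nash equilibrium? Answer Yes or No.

Total = 130 < 180: not provided.
Lab 1 (pledges 30, payoff -30): dropping to 0 → total 100, payoff 0. Profitable deviation.

No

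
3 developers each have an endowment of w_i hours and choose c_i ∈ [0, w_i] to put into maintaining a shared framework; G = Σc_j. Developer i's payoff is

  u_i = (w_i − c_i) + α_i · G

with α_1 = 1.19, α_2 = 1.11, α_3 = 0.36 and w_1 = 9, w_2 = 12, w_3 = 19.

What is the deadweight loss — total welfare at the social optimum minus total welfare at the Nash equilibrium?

∂u_i/∂c_i = α_i − 1, so developer i contributes w_i if α_i > 1, else 0.
α_i > 1 for i ∈ {1, 2}; NE contributions (9, 12, 0), G = 21.
W^NE = Σw_i − G^NE + (Σα_i)·G^NE = 40 + 1.66·21 = 74.86.
Planner: ∂(Σu_j)/∂c_i = Σα_j − 1 = 1.66 > 0, so everyone contributes w_i; G^SO = 40, W^SO = 40 + 1.66·40 = 106.4.
Deadweight loss = 31.54.

31.54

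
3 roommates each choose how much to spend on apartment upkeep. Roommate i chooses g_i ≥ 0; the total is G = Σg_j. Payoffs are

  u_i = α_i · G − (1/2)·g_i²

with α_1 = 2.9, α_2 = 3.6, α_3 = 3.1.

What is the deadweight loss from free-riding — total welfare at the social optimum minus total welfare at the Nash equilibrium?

Roommate i's FOC: ∂u_i/∂g_i = α_i − g_i = 0, so g_i* = α_i.
NE contributions = (2.9, 3.6, 3.1); G = 9.6.
W^NE = (Σα)·G − ½Σα_i² = 9.6² − ½·30.98 = 76.67.
Planner sets g_i = Σα_j = 9.6 for every i, so G^SO = 3·9.6 = 28.8.
W^SO = (Σα)·G^SO − ½·3·(Σα)² = (3/2)·9.6² = 138.24.
Deadweight loss = W^SO − W^NE = 61.57.

61.57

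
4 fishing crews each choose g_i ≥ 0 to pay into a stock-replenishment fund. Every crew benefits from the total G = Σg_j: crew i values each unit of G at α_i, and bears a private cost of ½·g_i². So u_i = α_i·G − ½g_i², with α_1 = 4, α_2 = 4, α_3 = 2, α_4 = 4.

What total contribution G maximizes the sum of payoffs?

Planner FOC: ∂(Σu_j)/∂g_i = (Σα_j) − g_i = 0, so g_i^SO = Σα_j = 14 for every i; G^SO = 56.

56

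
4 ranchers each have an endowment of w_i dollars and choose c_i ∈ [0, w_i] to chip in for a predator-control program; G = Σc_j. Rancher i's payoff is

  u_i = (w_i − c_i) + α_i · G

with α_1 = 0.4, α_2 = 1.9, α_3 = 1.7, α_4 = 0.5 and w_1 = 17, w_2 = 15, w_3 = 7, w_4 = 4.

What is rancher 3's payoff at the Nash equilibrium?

∂u_i/∂c_i = α_i − 1, so rancher i contributes w_i if α_i > 1, else 0.
α_i > 1 for i ∈ {2, 3}; NE contributions (0, 15, 7, 0), G = 22.
u_3 = (7 − 7) + 1.7·22 = 37.4.

37.4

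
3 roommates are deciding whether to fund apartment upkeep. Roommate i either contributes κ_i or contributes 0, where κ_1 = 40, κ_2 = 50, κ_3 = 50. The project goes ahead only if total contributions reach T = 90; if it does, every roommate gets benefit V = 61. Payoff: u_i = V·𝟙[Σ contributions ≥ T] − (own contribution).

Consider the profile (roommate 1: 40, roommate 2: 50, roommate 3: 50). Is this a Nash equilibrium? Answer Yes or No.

No

Total = 140 ≥ 90: provided.
Roommate 1 (pledges 40, payoff 21): dropping to 0 → total 100, payoff 61. Profitable deviation.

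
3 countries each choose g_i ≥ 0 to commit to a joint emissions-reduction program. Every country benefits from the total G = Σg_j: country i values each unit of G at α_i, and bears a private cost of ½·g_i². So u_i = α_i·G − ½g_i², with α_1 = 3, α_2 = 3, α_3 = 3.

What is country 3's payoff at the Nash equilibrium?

Country i's FOC: ∂u_i/∂g_i = α_i − g_i = 0, so g_i* = α_i.
NE contributions = (3, 3, 3); G = 9.
u_3 = α_3·G − ½·(g_3)² = 3·9 − ½·3² = 22.5.

22.5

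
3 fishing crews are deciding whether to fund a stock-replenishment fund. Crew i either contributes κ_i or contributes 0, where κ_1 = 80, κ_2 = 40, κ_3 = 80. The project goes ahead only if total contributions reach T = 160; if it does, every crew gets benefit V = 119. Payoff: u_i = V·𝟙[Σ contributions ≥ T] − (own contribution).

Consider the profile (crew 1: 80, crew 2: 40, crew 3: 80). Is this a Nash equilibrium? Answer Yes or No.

Total = 200 ≥ 160: provided.
Crew 1 (pledges 80, payoff 39): dropping to 0 → total 120, payoff 0. No gain.
Crew 2 (pledges 40, payoff 79): dropping to 0 → total 160, payoff 119. Profitable deviation.

No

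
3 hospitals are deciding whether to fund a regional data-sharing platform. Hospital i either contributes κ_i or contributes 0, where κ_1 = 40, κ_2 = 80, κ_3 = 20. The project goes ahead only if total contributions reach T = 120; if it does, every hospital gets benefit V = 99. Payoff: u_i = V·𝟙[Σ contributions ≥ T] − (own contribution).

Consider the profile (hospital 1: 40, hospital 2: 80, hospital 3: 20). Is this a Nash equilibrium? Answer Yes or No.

Total = 140 ≥ 120: provided.
Hospital 1 (pledges 40, payoff 59): dropping to 0 → total 100, payoff 0. No gain.
Hospital 2 (pledges 80, payoff 19): dropping to 0 → total 60, payoff 0. No gain.
Hospital 3 (pledges 20, payoff 79): dropping to 0 → total 120, payoff 99. Profitable deviation.

No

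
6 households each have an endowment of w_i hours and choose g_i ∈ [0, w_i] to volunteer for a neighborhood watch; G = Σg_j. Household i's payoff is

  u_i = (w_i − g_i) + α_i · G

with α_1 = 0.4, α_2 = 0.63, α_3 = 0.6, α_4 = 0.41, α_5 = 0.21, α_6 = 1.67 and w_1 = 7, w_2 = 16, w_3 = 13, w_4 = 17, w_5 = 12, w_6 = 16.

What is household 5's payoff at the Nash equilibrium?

15.36

∂u_i/∂g_i = α_i − 1, so household i contributes w_i if α_i > 1, else 0.
α_i > 1 for i ∈ {6}; NE contributions (0, 0, 0, 0, 0, 16), G = 16.
u_5 = (12 − 0) + 0.21·16 = 15.36.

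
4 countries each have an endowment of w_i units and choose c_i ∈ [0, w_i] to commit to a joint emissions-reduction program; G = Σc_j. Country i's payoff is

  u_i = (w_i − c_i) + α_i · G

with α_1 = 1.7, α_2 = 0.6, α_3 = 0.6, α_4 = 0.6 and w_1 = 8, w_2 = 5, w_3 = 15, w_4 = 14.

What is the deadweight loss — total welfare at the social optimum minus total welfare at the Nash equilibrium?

∂u_i/∂c_i = α_i − 1, so country i contributes w_i if α_i > 1, else 0.
α_i > 1 for i ∈ {1}; NE contributions (8, 0, 0, 0), G = 8.
W^NE = Σw_i − G^NE + (Σα_i)·G^NE = 42 + 2.5·8 = 62.
Planner: ∂(Σu_j)/∂c_i = Σα_j − 1 = 2.5 > 0, so everyone contributes w_i; G^SO = 42, W^SO = 42 + 2.5·42 = 147.
Deadweight loss = 85.

85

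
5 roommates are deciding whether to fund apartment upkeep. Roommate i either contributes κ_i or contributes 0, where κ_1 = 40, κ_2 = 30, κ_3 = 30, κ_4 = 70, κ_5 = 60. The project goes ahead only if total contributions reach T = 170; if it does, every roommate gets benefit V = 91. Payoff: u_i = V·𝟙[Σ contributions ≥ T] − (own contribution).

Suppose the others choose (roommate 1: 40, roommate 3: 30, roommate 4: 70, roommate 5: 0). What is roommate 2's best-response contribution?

Others' total = 140. Contributing 30 brings total to 170 ≥ 170: gain V − κ_2 = 61.
Best response: 30.

30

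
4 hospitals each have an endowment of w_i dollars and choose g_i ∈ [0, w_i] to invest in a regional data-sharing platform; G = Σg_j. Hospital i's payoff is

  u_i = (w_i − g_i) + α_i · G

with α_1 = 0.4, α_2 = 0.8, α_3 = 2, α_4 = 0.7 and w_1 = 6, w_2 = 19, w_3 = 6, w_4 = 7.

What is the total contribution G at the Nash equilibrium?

6

∂u_i/∂g_i = α_i − 1, so hospital i contributes w_i if α_i > 1, else 0.
α_i > 1 for i ∈ {3}; NE contributions (0, 0, 6, 0), G = 6.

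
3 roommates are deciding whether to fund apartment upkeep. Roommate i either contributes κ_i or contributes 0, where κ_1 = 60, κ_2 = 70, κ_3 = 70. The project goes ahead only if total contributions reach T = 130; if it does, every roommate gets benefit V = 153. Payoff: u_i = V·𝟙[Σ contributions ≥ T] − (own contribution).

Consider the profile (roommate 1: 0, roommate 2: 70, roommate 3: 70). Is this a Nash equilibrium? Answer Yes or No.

Total = 140 ≥ 130: provided.
Roommate 1 (pledges 0, payoff 153): pledging 60 → total 200, payoff 93. No gain.
Roommate 2 (pledges 70, payoff 83): dropping to 0 → total 70, payoff 0. No gain.
Roommate 3 (pledges 70, payoff 83): dropping to 0 → total 70, payoff 0. No gain.

Yes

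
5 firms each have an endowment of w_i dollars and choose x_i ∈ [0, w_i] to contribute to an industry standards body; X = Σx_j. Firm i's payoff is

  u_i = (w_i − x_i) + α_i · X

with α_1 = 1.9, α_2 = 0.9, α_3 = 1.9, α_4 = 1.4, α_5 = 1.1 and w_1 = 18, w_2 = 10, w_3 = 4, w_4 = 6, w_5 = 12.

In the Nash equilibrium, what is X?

40

∂u_i/∂x_i = α_i − 1, so firm i contributes w_i if α_i > 1, else 0.
α_i > 1 for i ∈ {1, 3, 4, 5}; NE contributions (18, 0, 4, 6, 12), X = 40.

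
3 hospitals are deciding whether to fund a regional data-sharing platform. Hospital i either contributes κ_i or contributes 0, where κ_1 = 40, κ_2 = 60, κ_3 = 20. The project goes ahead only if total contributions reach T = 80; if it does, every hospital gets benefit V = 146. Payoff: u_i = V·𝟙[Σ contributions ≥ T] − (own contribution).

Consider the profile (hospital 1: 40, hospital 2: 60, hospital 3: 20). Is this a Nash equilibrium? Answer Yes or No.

No

Total = 120 ≥ 80: provided.
Hospital 1 (pledges 40, payoff 106): dropping to 0 → total 80, payoff 146. Profitable deviation.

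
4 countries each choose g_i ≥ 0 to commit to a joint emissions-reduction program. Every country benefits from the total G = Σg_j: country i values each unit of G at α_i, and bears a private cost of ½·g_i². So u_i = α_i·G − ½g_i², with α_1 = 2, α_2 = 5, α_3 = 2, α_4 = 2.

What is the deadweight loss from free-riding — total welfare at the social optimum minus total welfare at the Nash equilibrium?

Country i's FOC: ∂u_i/∂g_i = α_i − g_i = 0, so g_i* = α_i.
NE contributions = (2, 5, 2, 2); G = 11.
W^NE = (Σα)·G − ½Σα_i² = 11² − ½·37 = 102.5.
Planner sets g_i = Σα_j = 11 for every i, so G^SO = 4·11 = 44.
W^SO = (Σα)·G^SO − ½·4·(Σα)² = (4/2)·11² = 242.
Deadweight loss = W^SO − W^NE = 139.5.

139.5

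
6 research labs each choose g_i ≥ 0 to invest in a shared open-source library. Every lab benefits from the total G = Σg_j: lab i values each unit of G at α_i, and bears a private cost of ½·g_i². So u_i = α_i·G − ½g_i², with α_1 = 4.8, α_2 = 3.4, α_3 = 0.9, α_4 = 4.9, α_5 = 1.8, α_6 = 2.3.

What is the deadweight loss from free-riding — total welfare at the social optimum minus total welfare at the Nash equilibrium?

Lab i's FOC: ∂u_i/∂g_i = α_i − g_i = 0, so g_i* = α_i.
NE contributions = (4.8, 3.4, 0.9, 4.9, 1.8, 2.3); G = 18.1.
W^NE = (Σα)·G − ½Σα_i² = 18.1² − ½·67.95 = 293.635.
Planner sets g_i = Σα_j = 18.1 for every i, so G^SO = 6·18.1 = 108.6.
W^SO = (Σα)·G^SO − ½·6·(Σα)² = (6/2)·18.1² = 982.83.
Deadweight loss = W^SO − W^NE = 689.195.

689.195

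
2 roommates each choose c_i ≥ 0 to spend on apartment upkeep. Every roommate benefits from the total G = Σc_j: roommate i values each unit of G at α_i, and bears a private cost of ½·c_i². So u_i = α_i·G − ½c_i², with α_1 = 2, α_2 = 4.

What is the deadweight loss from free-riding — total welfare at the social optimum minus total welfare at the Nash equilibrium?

Roommate i's FOC: ∂u_i/∂c_i = α_i − c_i = 0, so c_i* = α_i.
NE contributions = (2, 4); G = 6.
W^NE = (Σα)·G − ½Σα_i² = 6² − ½·20 = 26.
Planner sets c_i = Σα_j = 6 for every i, so G^SO = 2·6 = 12.
W^SO = (Σα)·G^SO − ½·2·(Σα)² = (2/2)·6² = 36.
Deadweight loss = W^SO − W^NE = 10.

10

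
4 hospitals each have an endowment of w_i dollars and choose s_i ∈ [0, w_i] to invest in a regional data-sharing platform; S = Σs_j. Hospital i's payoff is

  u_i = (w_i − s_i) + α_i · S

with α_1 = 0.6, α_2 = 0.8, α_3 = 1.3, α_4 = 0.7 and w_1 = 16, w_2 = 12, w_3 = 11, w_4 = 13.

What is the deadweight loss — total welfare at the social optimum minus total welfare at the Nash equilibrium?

∂u_i/∂s_i = α_i − 1, so hospital i contributes w_i if α_i > 1, else 0.
α_i > 1 for i ∈ {3}; NE contributions (0, 0, 11, 0), S = 11.
W^NE = Σw_i − S^NE + (Σα_i)·S^NE = 52 + 2.4·11 = 78.4.
Planner: ∂(Σu_j)/∂s_i = Σα_j − 1 = 2.4 > 0, so everyone contributes w_i; S^SO = 52, W^SO = 52 + 2.4·52 = 176.8.
Deadweight loss = 98.4.

98.4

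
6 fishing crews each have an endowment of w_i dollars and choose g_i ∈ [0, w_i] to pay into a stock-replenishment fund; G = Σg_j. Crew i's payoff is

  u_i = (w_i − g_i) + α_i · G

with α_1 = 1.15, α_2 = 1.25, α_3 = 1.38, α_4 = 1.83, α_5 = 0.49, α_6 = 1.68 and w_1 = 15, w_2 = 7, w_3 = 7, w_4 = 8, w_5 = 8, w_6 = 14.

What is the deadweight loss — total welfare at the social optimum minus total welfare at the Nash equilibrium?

∂u_i/∂g_i = α_i − 1, so crew i contributes w_i if α_i > 1, else 0.
α_i > 1 for i ∈ {1, 2, 3, 4, 6}; NE contributions (15, 7, 7, 8, 0, 14), G = 51.
W^NE = Σw_i − G^NE + (Σα_i)·G^NE = 59 + 6.78·51 = 404.78.
Planner: ∂(Σu_j)/∂g_i = Σα_j − 1 = 6.78 > 0, so everyone contributes w_i; G^SO = 59, W^SO = 59 + 6.78·59 = 459.02.
Deadweight loss = 54.24.

54.24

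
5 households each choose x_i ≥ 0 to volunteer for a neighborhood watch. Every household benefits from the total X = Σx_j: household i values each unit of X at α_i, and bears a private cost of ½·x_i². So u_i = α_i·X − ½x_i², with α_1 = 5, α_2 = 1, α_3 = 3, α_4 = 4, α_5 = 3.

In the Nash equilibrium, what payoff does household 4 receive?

56

Household i's FOC: ∂u_i/∂x_i = α_i − x_i = 0, so x_i* = α_i.
NE contributions = (5, 1, 3, 4, 3); X = 16.
u_4 = α_4·X − ½·(x_4)² = 4·16 − ½·4² = 56.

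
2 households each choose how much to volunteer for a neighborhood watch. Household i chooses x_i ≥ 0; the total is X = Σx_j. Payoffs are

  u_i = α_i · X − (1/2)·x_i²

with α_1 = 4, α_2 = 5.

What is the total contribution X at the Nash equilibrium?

9

Household i's FOC: ∂u_i/∂x_i = α_i − x_i = 0, so x_i* = α_i.
NE contributions = (4, 5); X = 9.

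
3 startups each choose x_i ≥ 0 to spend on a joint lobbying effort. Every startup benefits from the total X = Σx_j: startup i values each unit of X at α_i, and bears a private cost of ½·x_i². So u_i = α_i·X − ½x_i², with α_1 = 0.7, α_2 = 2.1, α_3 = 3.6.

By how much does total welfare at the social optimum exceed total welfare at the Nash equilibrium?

29.41

Startup i's FOC: ∂u_i/∂x_i = α_i − x_i = 0, so x_i* = α_i.
NE contributions = (0.7, 2.1, 3.6); X = 6.4.
W^NE = (Σα)·X − ½Σα_i² = 6.4² − ½·17.86 = 32.03.
Planner sets x_i = Σα_j = 6.4 for every i, so X^SO = 3·6.4 = 19.2.
W^SO = (Σα)·X^SO − ½·3·(Σα)² = (3/2)·6.4² = 61.44.
Deadweight loss = W^SO − W^NE = 29.41.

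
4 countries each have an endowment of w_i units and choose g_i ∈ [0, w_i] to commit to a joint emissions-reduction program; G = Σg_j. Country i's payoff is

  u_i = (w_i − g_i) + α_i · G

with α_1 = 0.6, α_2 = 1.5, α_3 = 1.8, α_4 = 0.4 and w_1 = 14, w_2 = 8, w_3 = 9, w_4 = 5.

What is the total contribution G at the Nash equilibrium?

∂u_i/∂g_i = α_i − 1, so country i contributes w_i if α_i > 1, else 0.
α_i > 1 for i ∈ {2, 3}; NE contributions (0, 8, 9, 0), G = 17.

17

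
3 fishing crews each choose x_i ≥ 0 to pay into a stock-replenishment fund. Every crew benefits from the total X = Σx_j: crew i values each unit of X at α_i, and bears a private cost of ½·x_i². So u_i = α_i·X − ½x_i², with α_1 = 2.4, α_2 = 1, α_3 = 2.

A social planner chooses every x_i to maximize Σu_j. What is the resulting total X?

Planner FOC: ∂(Σu_j)/∂x_i = (Σα_j) − x_i = 0, so x_i^SO = Σα_j = 5.4 for every i; X^SO = 16.2.

16.2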